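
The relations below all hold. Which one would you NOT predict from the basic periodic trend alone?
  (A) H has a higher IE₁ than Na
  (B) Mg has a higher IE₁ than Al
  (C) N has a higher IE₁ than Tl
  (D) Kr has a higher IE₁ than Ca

(B)

The general trend: IE₁ increases across a period and decreases down a group.
(A) H (period 1, group 1) vs Na (period 3, group 1): the stated order agrees with the simple trend.
(B) Mg (period 3, group 2) vs Al (period 3, group 13): the stated order contradicts the simple trend.
(C) N (period 2, group 15) vs Tl (period 6, group 13): the stated order agrees with the simple trend.
(D) Kr (period 4, group 18) vs Ca (period 4, group 2): the stated order agrees with the simple trend.
The exception is (B): Al's single 3p electron is easier to remove than one from Mg's filled 3s².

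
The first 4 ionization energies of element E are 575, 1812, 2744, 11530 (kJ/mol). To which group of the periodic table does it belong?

Look for the largest jump between consecutive ionization energies: IE4/IE3 ≈ 4.2, far larger than any earlier ratio.
That jump marks the point where a core electron is being removed. So the atom has 3 valence electrons.
A main-group element with 3 valence electrons is in group 13.

Group 13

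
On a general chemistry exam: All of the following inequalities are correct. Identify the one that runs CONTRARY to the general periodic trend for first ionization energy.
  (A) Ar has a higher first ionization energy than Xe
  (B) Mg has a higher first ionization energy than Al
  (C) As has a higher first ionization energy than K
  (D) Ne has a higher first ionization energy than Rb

(B)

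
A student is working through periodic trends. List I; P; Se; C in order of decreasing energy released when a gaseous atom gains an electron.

I > Se > C > P

C is in period 2, group 14; P is in period 3, group 15; Se is in period 4, group 16; I is in period 5, group 17.
Adding an electron releases more energy for atoms nearer the top right (short of the noble gases).
These sit on a diagonal, where the across-period and down-group effects partly cancel.
C > P: period and group pull opposite ways; the down-group shift dominates (122 vs 72 kJ/mol).
Se > C: the two effects oppose for this pair; the across-period effect wins (195 vs 122 kJ/mol).
I > Se: period and group pull opposite ways; the across-period shift dominates (295 vs 195 kJ/mol).
For reference (kJ/mol): C 122, P 72, Se 195, I 295.
So from highest to lowest: I > Se > C > P.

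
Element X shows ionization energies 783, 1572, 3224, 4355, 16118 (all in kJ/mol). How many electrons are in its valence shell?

Look for the largest jump between consecutive ionization energies: IE5/IE4 ≈ 3.7, far larger than any earlier ratio.
That jump marks the point where a core electron is being removed. So the atom has 4 valence electrons.

4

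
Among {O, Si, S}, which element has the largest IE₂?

O

IE_2 is the cost of taking one more electron from the +1 cation: O⁺ still has 5 valence electrons; Si⁺ still has 3 valence electrons; S⁺ still has 5 valence electrons.
All are still removing valence electrons, so compare the +1 ions as you would atoms: IE_2 generally rises across a period (higher Z_eff) and falls down a group (larger shell), subject to the usual subshell exceptions.
Valence configurations: O⁺ [He]2s²2p³, Si⁺ [Ne]3s²3p¹, S⁺ [Ne]3s²3p³.
The numbers (kJ/mol): O 3388, Si 1577, S 2252.
Overall IE_2 order: Si < S < O.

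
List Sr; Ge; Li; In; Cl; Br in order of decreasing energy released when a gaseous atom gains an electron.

Li is in period 2, group 1; Cl is in period 3, group 17; Ge is in period 4, group 14; Br is in period 4, group 17; Sr is in period 5, group 2; In is in period 5, group 13.
Atoms with high Z_eff and room in the valence shell (especially the halogens) have the most exothermic electron affinities.
Neither a single period nor a single group — weigh both effects.
In > Sr: both are in period 5; the period trend gives In the larger value.
Li > In: period and group pull opposite ways; the down-group shift dominates (60 vs 29 kJ/mol).
Ge > Li: the two effects oppose for this pair; the across-period effect wins (119 vs 60 kJ/mol).
Br > Ge: both are in period 4; the period trend gives Br the larger value.
Cl > Br: they share group 17; the group trend gives Cl the larger value.
Approximate values (kJ/mol): Li 60, Cl 349, Ge 119, Br 325, Sr 5, In 29.
So from highest to lowest: Cl > Br > Ge > Li > In > Sr.

Cl, Br, Ge, Li, In, Sr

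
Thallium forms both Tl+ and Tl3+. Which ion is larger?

Both ions have Z = 81 protons, but Tl3+ has lost more electrons, so its remaining electrons feel a larger effective nuclear charge per electron and are pulled in more tightly.
Higher positive charge → smaller ion, so Tl+ > Tl3+.

Tl+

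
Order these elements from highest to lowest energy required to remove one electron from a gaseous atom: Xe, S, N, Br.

N > Xe > Br > S

N is in period 2, group 15; S is in period 3, group 16; Br is in period 4, group 17; Xe is in period 5, group 18.
Across a period the outer electron is held more tightly (higher IE₁); down a group it sits in a higher shell, more shielded, and comes off more easily.
These sit on a diagonal, where the across-period and down-group effects partly cancel.
Br > S: the two effects oppose for this pair; the across-period effect wins (1140 vs 1000 kJ/mol).
Xe > Br: the two effects oppose for this pair; the across-period effect wins (1170 vs 1140 kJ/mol).
N > Xe: the two effects oppose for this pair; the down-group effect wins (1402 vs 1170 kJ/mol).
Tabulated first ionization energy (kJ/mol): N 1402, S 1000, Br 1140, Xe 1170.
So from highest to lowest: N > Xe > Br > S.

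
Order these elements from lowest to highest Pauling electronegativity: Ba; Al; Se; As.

Al is in period 3, group 13; As is in period 4, group 15; Se is in period 4, group 16; Ba is in period 6, group 2.
Atoms toward the upper right of the periodic table pull bonding electrons most strongly.
Neither a single period nor a single group — weigh both effects.
Al > Ba: relative to Ba, both the across-period and down-group shifts push Al's electronegativity up.
As > Al: the two effects oppose for this pair; the across-period effect wins (2.18 vs 1.61).
Se > As: Se lies to the right of As in period 4, so the across-period effect alone puts Se higher.
Approximate values (Pauling): Al 1.61, As 2.18, Se 2.55, Ba 0.89.
So from lowest to highest: Ba < Al < As < Se.

Ba, Al, As, Se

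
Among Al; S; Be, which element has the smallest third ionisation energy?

Consider each +2 ion: Al²⁺ still has 1 valence electron; S²⁺ still has 4 valence electrons; Be²⁺ is the bare [He] core.
Breaking into a closed-shell core is much more expensive than removing a leftover valence electron — Be has the largest IE_3 here.
Valence configurations: Al²⁺ [Ne]3s¹, S²⁺ [Ne]3s²3p².
The numbers (kJ/mol): Al 2745, S 3357, Be 14849.
Putting it together, IE_3: Al < S < Be.

Al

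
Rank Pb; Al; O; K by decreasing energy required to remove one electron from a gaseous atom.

O is in period 2, group 16; Al is in period 3, group 13; K is in period 4, group 1; Pb is in period 6, group 14.
Removing the outermost electron gets harder across a period and easier down a group.
These span different periods and groups, so the two trends combine.
Al > K: relative to K, both the across-period and down-group shifts push Al's first ionization energy up.
Pb > Al: the two effects oppose for this pair; the across-period effect wins (716 vs 578 kJ/mol).
O > Pb: both effects reinforce here, so O is clearly the higher of the two.
Approximate values (kJ/mol): O 1314, Al 578, K 419, Pb 716.
So from highest to lowest: O > Pb > Al > K.

O > Pb > Al > K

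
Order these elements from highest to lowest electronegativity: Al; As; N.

N is in period 2, group 15; Al is in period 3, group 13; As is in period 4, group 15.
Smaller atoms with higher effective nuclear charge are more electronegative.
These span different periods and groups, so the two trends combine.
As > Al: period and group pull opposite ways; the across-period shift dominates (2.18 vs 1.61).
N > As: N sits above As in group 15, so the down-group effect alone puts N higher.
Tabulated electronegativity (Pauling): N 3.04, Al 1.61, As 2.18.
So from highest to lowest: N > As > Al.

N > As > Al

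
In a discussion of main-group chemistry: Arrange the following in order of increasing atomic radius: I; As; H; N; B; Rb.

H < N < B < As < I < Rb

H is in period 1, group 1; B is in period 2, group 13; N is in period 2, group 15; As is in period 4, group 15; Rb is in period 5, group 1; I is in period 5, group 17.
Across a period the added protons contract the valence shell; down a group each new principal shell makes the atom larger.
Neither a single period nor a single group — weigh both effects.
N > H: period and group pull opposite ways; the down-group shift dominates (71 vs 32 pm).
B > N: both are in period 2; the period trend gives B the larger value.
As > B: the two effects oppose for this pair; the down-group effect wins (121 vs 85 pm).
I > As: period and group pull opposite ways; the down-group shift dominates (133 vs 121 pm).
Rb > I: Rb lies to the left of I in period 5, so the across-period effect alone puts Rb larger.
Tabulated atomic radius (pm): H 32, B 85, N 71, As 121, Rb 210, I 133.
So from smallest to largest: H < N < B < As < I < Rb.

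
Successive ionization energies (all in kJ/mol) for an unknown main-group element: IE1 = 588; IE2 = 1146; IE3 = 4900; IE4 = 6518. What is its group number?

Look for the largest jump between consecutive ionization energies: IE3/IE2 ≈ 4.3, far larger than any earlier ratio.
That jump marks the point where a core electron is being removed. So the atom has 2 valence electrons.
A main-group element with 2 valence electrons is in group 2.

Group 2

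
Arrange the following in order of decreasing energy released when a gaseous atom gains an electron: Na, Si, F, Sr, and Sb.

F is in period 2, group 17; Na is in period 3, group 1; Si is in period 3, group 14; Sr is in period 5, group 2; Sb is in period 5, group 15.
Atoms with high Z_eff and room in the valence shell (especially the halogens) have the most exothermic electron affinities.
These span different periods and groups, so the two trends combine.
Na > Sr: the two effects oppose for this pair; the down-group effect wins (53 vs 5 kJ/mol).
Sb > Na: the two effects oppose for this pair; the across-period effect wins (103 vs 53 kJ/mol).
Si > Sb: period and group pull opposite ways; the down-group shift dominates (134 vs 103 kJ/mol).
F > Si: both effects reinforce here, so F is clearly the higher of the two.
Approximate values (kJ/mol): F 328, Na 53, Si 134, Sr 5, Sb 103.
So from highest to lowest: F > Si > Sb > Na > Sr.

F > Si > Sb > Na > Sr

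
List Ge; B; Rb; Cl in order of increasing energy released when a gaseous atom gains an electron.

Electron affinity generally becomes more exothermic across a period toward the halogens and less exothermic down a group.
These span different periods and groups, so the two trends combine.
Rb > B: this pair runs against the simple trend — see the exception note.
Ge > Rb: both effects reinforce here, so Ge is clearly the higher of the two.
Cl > Ge: relative to Ge, both the across-period and down-group shifts push Cl's electron affinity up.
Note the exception: Rb has a higher electron affinity than B, contrary to the simple trend — B's ns²np¹ configuration gives only a small electron affinity — the sparsely filled np subshell binds an added electron weakly.
For reference (kJ/mol): B 27, Cl 349, Ge 119, Rb 47.
So from lowest to highest: B < Rb < Ge < Cl.

B < Rb < Ge < Cl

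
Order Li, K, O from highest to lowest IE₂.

The second ionization energy removes an electron from the +1 ion. For each element: Li⁺ is the bare [He] core; K⁺ is the bare [Ar] core; O⁺ still has 5 valence electrons.
Usually core removal costs more than valence removal, but here the competition is close: a tightly held n=2 valence electron can cost more to remove than an n=3 core electron, so the actual values have to decide it.
Approximate IE_2 values (kJ/mol): Li 7298, K 3052, O 3388.
Hence IE_2: K < O < Li.

Li > O > K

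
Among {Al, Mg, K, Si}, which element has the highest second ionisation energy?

IE_2 is the cost of taking one more electron from the +1 cation: Al⁺ still has 2 valence electrons; Mg⁺ still has 1 valence electron; K⁺ is the bare [Ar] core; Si⁺ still has 3 valence electrons.
Breaking into a closed-shell core is much more expensive than removing a leftover valence electron — K has the largest IE_2 here.
Valence configurations: Al⁺ [Ne]3s², Mg⁺ [Ne]3s¹, Si⁺ [Ne]3s²3p¹.
Si⁺ loses a lone 3p electron whereas Al⁺ must break into a filled 3s² pair, so IE_2(Al) > IE_2(Si) even though Si has the higher nuclear charge.
The numbers (kJ/mol): Al 1817, Mg 1451, K 3052, Si 1577.
Putting it together, IE_2: Mg < Si < Al < K.

K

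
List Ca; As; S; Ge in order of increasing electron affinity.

S is in period 3, group 16; Ca is in period 4, group 2; Ge is in period 4, group 14; As is in period 4, group 15.
Atoms with high Z_eff and room in the valence shell (especially the halogens) have the most exothermic electron affinities.
Neither a single period nor a single group — weigh both effects.
As > Ca: As lies to the right of Ca in period 4, so the across-period effect alone puts As higher.
Ge > As: this pair runs against the simple trend — see the exception note.
S > Ge: both effects reinforce here, so S is clearly the higher of the two.
Note the exception: Ge has a higher electron affinity than As, contrary to the simple trend — adding an electron to As's half-filled 4p³ is unfavourable, so Ge (4p²) has the more exothermic EA.
For reference (kJ/mol): S 200, Ca 2, Ge 119, As 78.
So from lowest to highest: Ca < As < Ge < S.

Ca < As < Ge < S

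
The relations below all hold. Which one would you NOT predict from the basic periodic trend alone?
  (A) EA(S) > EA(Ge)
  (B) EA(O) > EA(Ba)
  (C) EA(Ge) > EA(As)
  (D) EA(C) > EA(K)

(C)

The general trend: electron affinity increases across a period and decreases down a group.
(A) S (period 3, group 16) vs Ge (period 4, group 14): the stated order agrees with the simple trend.
(B) O (period 2, group 16) vs Ba (period 6, group 2): the stated order agrees with the simple trend.
(C) Ge (period 4, group 14) vs As (period 4, group 15): the stated order contradicts the simple trend.
(D) C (period 2, group 14) vs K (period 4, group 1): the stated order agrees with the simple trend.
The exception is (C): adding an electron to As's half-filled 4p³ is unfavourable, so Ge (4p²) has the more exothermic EA.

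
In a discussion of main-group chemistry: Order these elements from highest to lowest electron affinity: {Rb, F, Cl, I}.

F is in period 2, group 17; Cl is in period 3, group 17; Rb is in period 5, group 1; I is in period 5, group 17.
Adding an electron releases more energy for atoms nearer the top right (short of the noble gases).
Neither a single period nor a single group — weigh both effects.
I > Rb: I lies to the right of Rb in period 5, so the across-period effect alone puts I higher.
F > I: they share group 17; the group trend gives F the larger value.
Cl > F: this pair runs against the simple trend — see the exception note.
Note the exception: Cl has a higher electron affinity than F, contrary to the simple trend — F's small 2p subshell makes the incoming electron feel strong e⁻–e⁻ repulsion, so Cl actually releases more energy on gaining an electron.
Tabulated electron affinity (kJ/mol): F 328, Cl 349, Rb 47, I 295.
So from highest to lowest: Cl > F > I > Rb.

Cl, F, I, Rb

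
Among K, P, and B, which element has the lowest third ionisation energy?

P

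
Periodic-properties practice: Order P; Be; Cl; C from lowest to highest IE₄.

P, Cl, C, Be

The fourth ionization energy removes an electron from the +3 ion. For each element: P³⁺ still has 2 valence electrons; Be³⁺ is already 1 electron into the core; Cl³⁺ still has 4 valence electrons; C³⁺ still has 1 valence electron.
Breaking into a closed-shell core is much more expensive than removing a leftover valence electron — Be has the largest IE_4 here.
Valence configurations: P³⁺ [Ne]3s², Cl³⁺ [Ne]3s²3p², C³⁺ [He]2s¹.
Tabulated IE_4 (kJ/mol): P 4964, Be 21007, Cl 5159, C 6223.
Putting it together, IE_4: P < Cl < C < Be.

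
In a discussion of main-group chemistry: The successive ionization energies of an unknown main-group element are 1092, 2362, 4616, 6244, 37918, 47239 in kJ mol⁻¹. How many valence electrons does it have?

4

Look for the largest jump between consecutive ionization energies: IE5/IE4 ≈ 6.1, far larger than any earlier ratio.
That jump marks the point where a core electron is being removed. So the atom has 4 valence electrons.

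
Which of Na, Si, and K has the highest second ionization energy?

IE_2 is the cost of taking one more electron from the +1 cation: Na⁺ is the bare [Ne] core; Si⁺ still has 3 valence electrons; K⁺ is the bare [Ar] core.
Core electrons are held far more tightly than valence electrons, so K and Na top the IE_2 order.
Tabulated IE_2 (kJ/mol): Na 4562, Si 1577, K 3052.
Hence IE_2: Si < K < Na.

Na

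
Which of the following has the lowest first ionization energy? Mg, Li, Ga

Li is in period 2, group 1; Mg is in period 3, group 2; Ga is in period 4, group 13.
Removing the outermost electron gets harder across a period and easier down a group.
These sit on a diagonal, where the across-period and down-group effects partly cancel.
Ga > Li: the two effects oppose for this pair; the across-period effect wins (579 vs 520 kJ/mol).
Mg > Ga: period and group pull opposite ways; the down-group shift dominates (738 vs 579 kJ/mol).
Approximate values (kJ/mol): Li 520, Mg 738, Ga 579.
The lowest first ionization energy among these belongs to Li.

Li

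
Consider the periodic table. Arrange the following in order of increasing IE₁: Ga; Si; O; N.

Ga < Si < O < N

N is in period 2, group 15; O is in period 2, group 16; Si is in period 3, group 14; Ga is in period 4, group 13.
Across a period the outer electron is held more tightly (higher IE₁); down a group it sits in a higher shell, more shielded, and comes off more easily.
These span different periods and groups, so the two trends combine.
Si > Ga: relative to Ga, both the across-period and down-group shifts push Si's first ionization energy up.
O > Si: relative to Si, both the across-period and down-group shifts push O's first ionization energy up.
N > O: this pair runs against the simple trend — see the exception note.
Note the exception: N has a higher first ionization energy than O, contrary to the simple trend — pairing an electron in O's 2p⁴ costs repulsion energy, so O ionizes more easily than half-filled N (2p³).
Approximate values (kJ/mol): N 1402, O 1314, Si 786, Ga 579.
So from lowest to highest: Ga < Si < O < N.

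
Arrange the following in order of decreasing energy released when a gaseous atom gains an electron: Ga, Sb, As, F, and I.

F is in period 2, group 17; Ga is in period 4, group 13; As is in period 4, group 15; Sb is in period 5, group 15; I is in period 5, group 17.
Atoms with high Z_eff and room in the valence shell (especially the halogens) have the most exothermic electron affinities.
Neither a single period nor a single group — weigh both effects.
As > Ga: As lies to the right of Ga in period 4, so the across-period effect alone puts As higher.
Sb > As: this pair runs against the simple trend — see the exception note.
I > Sb: both are in period 5; the period trend gives I the larger value.
F > I: they share group 17; the group trend gives F the larger value.
Note the exception: Sb has a higher electron affinity than As, contrary to the simple trend — both are half-filled np³, but the pairing/repulsion penalty for the added electron shrinks as the p orbitals become larger and more diffuse down the group, and for Sb that outweighs the weaker nuclear attraction.
Tabulated electron affinity (kJ/mol): F 328, Ga 29, As 78, Sb 103, I 295.
So from highest to lowest: F > I > Sb > As > Ga.

F > I > Sb > As > Ga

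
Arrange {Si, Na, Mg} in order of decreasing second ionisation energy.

After 1 electron has been removed, what remains? Si⁺ still has 3 valence electrons; Na⁺ is the bare [Ne] core; Mg⁺ still has 1 valence electron.
Breaking into a closed-shell core is much more expensive than removing a leftover valence electron — Na has the largest IE_2 here.
Valence configurations: Si⁺ [Ne]3s²3p¹, Mg⁺ [Ne]3s¹.
The numbers (kJ/mol): Si 1577, Na 4562, Mg 1451.
Hence IE_2: Mg < Si < Na.

Na > Si > Mg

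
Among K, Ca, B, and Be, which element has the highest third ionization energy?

Be

Consider each +2 ion: K²⁺ is already 1 electron into the core; Ca²⁺ is the bare [Ar] core; B²⁺ still has 1 valence electron; Be²⁺ is the bare [He] core.
Pulling an electron out of a noble-gas core costs far more than removing a remaining valence electron, so K, Ca and Be sit at the high end of IE_3.
Approximate IE_3 values (kJ/mol): K 4420, Ca 4912, B 3660, Be 14849.
Hence IE_3: B < K < Ca < Be.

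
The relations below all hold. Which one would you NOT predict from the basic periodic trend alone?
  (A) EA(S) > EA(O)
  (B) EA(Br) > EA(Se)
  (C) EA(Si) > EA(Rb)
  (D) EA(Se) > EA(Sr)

The general trend: electron affinity increases across a period and decreases down a group.
(A) S (period 3, group 16) vs O (period 2, group 16): the stated order contradicts the simple trend.
(B) Br (period 4, group 17) vs Se (period 4, group 16): the stated order agrees with the simple trend.
(C) Si (period 3, group 14) vs Rb (period 5, group 1): the stated order agrees with the simple trend.
(D) Se (period 4, group 16) vs Sr (period 5, group 2): the stated order agrees with the simple trend.
The exception is (A): the compact 2p subshell of O repels the added electron more than S's larger 3p does.

(A)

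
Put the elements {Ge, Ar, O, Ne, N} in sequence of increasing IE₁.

Across a period the outer electron is held more tightly (higher IE₁); down a group it sits in a higher shell, more shielded, and comes off more easily.
Here both period and group differ, so the two effects have to be weighed against each other.
O > Ge: both effects reinforce here, so O is clearly the higher of the two.
N > O: this pair runs against the simple trend — see the exception note.
Ar > N: the two effects oppose for this pair; the across-period effect wins (1521 vs 1402 kJ/mol).
Ne > Ar: they share group 18; the group trend gives Ne the larger value.
Note the exception: N has a higher first ionization energy than O, contrary to the simple trend — pairing an electron in O's 2p⁴ costs repulsion energy, so O ionizes more easily than half-filled N (2p³).
For reference (kJ/mol): N 1402, O 1314, Ne 2081, Ar 1521, Ge 762.
So from lowest to highest: Ge < O < N < Ar < Ne.

Ge, O, N, Ar, Ne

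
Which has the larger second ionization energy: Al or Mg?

Al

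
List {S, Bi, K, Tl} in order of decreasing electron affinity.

S is in period 3, group 16; K is in period 4, group 1; Tl is in period 6, group 13; Bi is in period 6, group 15.
Adding an electron releases more energy for atoms nearer the top right (short of the noble gases).
Here both period and group differ, so the two effects have to be weighed against each other.
K > Tl: period and group pull opposite ways; the down-group shift dominates (48 vs 19 kJ/mol).
Bi > K: the two effects oppose for this pair; the across-period effect wins (91 vs 48 kJ/mol).
S > Bi: both effects reinforce here, so S is clearly the higher of the two.
Tabulated electron affinity (kJ/mol): S 200, K 48, Tl 19, Bi 91.
So from highest to lowest: S > Bi > K > Tl.

S > Bi > K > Tl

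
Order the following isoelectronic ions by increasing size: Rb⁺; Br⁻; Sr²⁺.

Sr²⁺ < Rb⁺ < Br⁻

All of these have 36 electrons, so size is governed by nuclear charge alone: the more protons, the stronger the pull on the same electron cloud, and the smaller the ion.
Nuclear charges: Sr²⁺ (Z=38), Rb⁺ (Z=37), Br⁻ (Z=35).
Smallest to largest: Sr²⁺ < Rb⁺ < Br⁻.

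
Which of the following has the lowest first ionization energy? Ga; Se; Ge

Ga is in period 4, group 13; Ge is in period 4, group 14; Se is in period 4, group 16.
First ionization energy rises across a period (greater Z_eff holds electrons more tightly) and falls down a group (valence electrons are farther from the nucleus).
All lie in period 4, so first ionization energy increases left to right.
The lowest first ionization energy among these belongs to Ga.

Ga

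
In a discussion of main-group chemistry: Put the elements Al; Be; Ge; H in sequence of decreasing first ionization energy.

IE₁ increases left→right with effective nuclear charge and decreases top→bottom as the valence shell moves farther out.
These sit on a diagonal, where the across-period and down-group effects partly cancel.
Ge > Al: period and group pull opposite ways; the across-period shift dominates (762 vs 578 kJ/mol).
Be > Ge: the two effects oppose for this pair; the down-group effect wins (900 vs 762 kJ/mol).
H > Be: the two effects oppose for this pair; the down-group effect wins (1312 vs 900 kJ/mol).
Tabulated first ionization energy (kJ/mol): H 1312, Be 900, Al 578, Ge 762.
So from highest to lowest: H > Be > Ge > Al.

H > Be > Ge > Al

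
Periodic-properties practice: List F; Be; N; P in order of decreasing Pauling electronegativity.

F, N, P, Be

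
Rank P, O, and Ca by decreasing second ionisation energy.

IE_2 is the cost of taking one more electron from the +1 cation: P⁺ still has 4 valence electrons; O⁺ still has 5 valence electrons; Ca⁺ still has 1 valence electron.
All are still removing valence electrons, so compare the +1 ions as you would atoms: IE_2 generally rises across a period (higher Z_eff) and falls down a group (larger shell), subject to the usual subshell exceptions.
Valence configurations: P⁺ [Ne]3s²3p², O⁺ [He]2s²2p³, Ca⁺ [Ar]4s¹.
Tabulated IE_2 (kJ/mol): P 1907, O 3388, Ca 1145.
Hence IE_2: Ca < P < O.

O > P > Ca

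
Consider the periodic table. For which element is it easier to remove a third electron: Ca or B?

B

IE_3 is the cost of taking one more electron from the +2 cation: Ca²⁺ is the bare [Ar] core; B²⁺ still has 1 valence electron.
Core electrons are held far more tightly than valence electrons, so Ca tops the IE_3 order.
Tabulated IE_3 (kJ/mol): Ca 4912, B 3660.
So the third ionization energies run B < Ca.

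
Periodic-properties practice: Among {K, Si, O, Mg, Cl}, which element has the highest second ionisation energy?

O

The second ionization energy removes an electron from the +1 ion. For each element: K⁺ is the bare [Ar] core; Si⁺ still has 3 valence electrons; O⁺ still has 5 valence electrons; Mg⁺ still has 1 valence electron; Cl⁺ still has 6 valence electrons.
Usually core removal costs more than valence removal, but here the competition is close: a tightly held n=2 valence electron can cost more to remove than an n=3 core electron, so the actual values have to decide it.
Valence configurations: Si⁺ [Ne]3s²3p¹, O⁺ [He]2s²2p³, Mg⁺ [Ne]3s¹, Cl⁺ [Ne]3s²3p⁴.
Tabulated IE_2 (kJ/mol): K 3052, Si 1577, O 3388, Mg 1451, Cl 2298.
Hence IE_2: Mg < Si < Cl < K < O.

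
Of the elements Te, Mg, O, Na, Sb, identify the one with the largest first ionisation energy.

First ionization energy rises across a period (greater Z_eff holds electrons more tightly) and falls down a group (valence electrons are farther from the nucleus).
These span different periods and groups, so the two trends combine.
Mg > Na: Mg lies to the right of Na in period 3, so the across-period effect alone puts Mg higher.
Sb > Mg: the two effects oppose for this pair; the across-period effect wins (831 vs 738 kJ/mol).
Te > Sb: both are in period 5; the period trend gives Te the larger value.
O > Te: O sits above Te in group 16, so the down-group effect alone puts O higher.
Tabulated first ionization energy (kJ/mol): O 1314, Na 496, Mg 738, Sb 831, Te 869.
The largest first ionisation energy among these belongs to O.

O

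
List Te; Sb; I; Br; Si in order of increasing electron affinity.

Sb < Si < Te < I < Br

Adding an electron releases more energy for atoms nearer the top right (short of the noble gases).
Here both period and group differ, so the two effects have to be weighed against each other.
Si > Sb: period and group pull opposite ways; the down-group shift dominates (134 vs 103 kJ/mol).
Te > Si: period and group pull opposite ways; the across-period shift dominates (190 vs 134 kJ/mol).
I > Te: both are in period 5; the period trend gives I the larger value.
Br > I: they share group 17; the group trend gives Br the larger value.
For reference (kJ/mol): Si 134, Br 325, Sb 103, Te 190, I 295.
So from lowest to highest: Sb < Si < Te < I < Br.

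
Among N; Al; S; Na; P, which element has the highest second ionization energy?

The second ionization energy removes an electron from the +1 ion. For each element: N⁺ still has 4 valence electrons; Al⁺ still has 2 valence electrons; S⁺ still has 5 valence electrons; Na⁺ is the bare [Ne] core; P⁺ still has 4 valence electrons.
Core electrons are held far more tightly than valence electrons, so Na tops the IE_2 order.
Valence configurations: N⁺ [He]2s²2p², Al⁺ [Ne]3s², S⁺ [Ne]3s²3p³, P⁺ [Ne]3s²3p².
The numbers (kJ/mol): N 2856, Al 1817, S 2252, Na 4562, P 1907.
Overall IE_2 order: Al < P < S < N < Na.

Na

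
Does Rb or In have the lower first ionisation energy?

Rb

Across a period the outer electron is held more tightly (higher IE₁); down a group it sits in a higher shell, more shielded, and comes off more easily.
All lie in period 5, so first ionization energy increases left to right.
So Rb has the lower first ionisation energy (Rb < In).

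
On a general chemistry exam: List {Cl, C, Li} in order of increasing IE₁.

Li < C < Cl

Li is in period 2, group 1; C is in period 2, group 14; Cl is in period 3, group 17.
Removing the outermost electron gets harder across a period and easier down a group.
These span different periods and groups, so the two trends combine.
C > Li: C lies to the right of Li in period 2, so the across-period effect alone puts C higher.
Cl > C: the two effects oppose for this pair; the across-period effect wins (1251 vs 1086 kJ/mol).
Tabulated first ionization energy (kJ/mol): Li 520, C 1086, Cl 1251.
So from lowest to highest: Li < C < Cl.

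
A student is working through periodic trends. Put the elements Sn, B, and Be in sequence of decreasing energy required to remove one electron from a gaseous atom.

Be is in period 2, group 2; B is in period 2, group 13; Sn is in period 5, group 14.
IE₁ increases left→right with effective nuclear charge and decreases top→bottom as the valence shell moves farther out.
These span different periods and groups, so the two trends combine.
B > Sn: period and group pull opposite ways; the down-group shift dominates (801 vs 709 kJ/mol).
Be > B: this pair runs against the simple trend — see the exception note.
Note the exception: Be has a higher first ionization energy than B, contrary to the simple trend — removing B's lone 2p electron is easier than breaking Be's filled 2s².
Approximate values (kJ/mol): Be 900, B 801, Sn 709.
So from highest to lowest: Be > B > Sn.

Be > B > Sn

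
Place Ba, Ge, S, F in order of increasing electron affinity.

Ba, Ge, S, F

F is in period 2, group 17; S is in period 3, group 16; Ge is in period 4, group 14; Ba is in period 6, group 2.
EA tends to increase across a period and decrease down a group, though the pattern is less regular than for IE or radius.
These span different periods and groups, so the two trends combine.
Ge > Ba: relative to Ba, both the across-period and down-group shifts push Ge's electron affinity up.
S > Ge: relative to Ge, both the across-period and down-group shifts push S's electron affinity up.
F > S: both effects reinforce here, so F is clearly the higher of the two.
Approximate values (kJ/mol): F 328, S 200, Ge 119, Ba 14.
So from lowest to highest: Ba < Ge < S < F.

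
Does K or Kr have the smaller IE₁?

K is in period 4, group 1; Kr is in period 4, group 18.
Removing the outermost electron gets harder across a period and easier down a group.
All lie in period 4, so first ionization energy increases left to right.
So K has the smaller IE₁ (K < Kr).

K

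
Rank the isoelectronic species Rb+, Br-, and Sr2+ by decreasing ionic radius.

Br- > Rb+ > Sr2+

All of these have 36 electrons, so size is governed by nuclear charge alone: the more protons, the stronger the pull on the same electron cloud, and the smaller the ion.
Nuclear charges: Sr2+ (Z=38), Rb+ (Z=37), Br- (Z=35).
Largest to smallest: Br- > Rb+ > Sr2+.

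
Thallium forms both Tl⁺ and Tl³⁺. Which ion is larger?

Tl⁺

Both ions have Z = 81 protons, but Tl³⁺ has lost more electrons, so its remaining electrons feel a larger effective nuclear charge per electron and are pulled in more tightly.
Higher positive charge → smaller ion, so Tl⁺ > Tl³⁺.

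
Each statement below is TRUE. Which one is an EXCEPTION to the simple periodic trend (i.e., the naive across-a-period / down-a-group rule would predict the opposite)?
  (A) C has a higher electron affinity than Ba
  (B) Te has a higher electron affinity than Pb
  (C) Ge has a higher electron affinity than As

The general trend: electron affinity increases across a period and decreases down a group.
(A) C (period 2, group 14) vs Ba (period 6, group 2): the stated order agrees with the simple trend.
(B) Te (period 5, group 16) vs Pb (period 6, group 14): the stated order agrees with the simple trend.
(C) Ge (period 4, group 14) vs As (period 4, group 15): the stated order contradicts the simple trend.
The exception is (C): adding an electron to As's half-filled 4p³ is unfavourable, so Ge (4p²) has the more exothermic EA.

(C)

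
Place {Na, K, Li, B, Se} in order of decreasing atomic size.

Li is in period 2, group 1; B is in period 2, group 13; Na is in period 3, group 1; K is in period 4, group 1; Se is in period 4, group 16.
Radius decreases left→right (rising Z_eff, same n) and increases top→bottom (higher n).
These span different periods and groups, so the two trends combine.
Se > B: period and group pull opposite ways; the down-group shift dominates (116 vs 85 pm).
Li > Se: the two effects oppose for this pair; the across-period effect wins (133 vs 116 pm).
Na > Li: they share group 1; the group trend gives Na the larger value.
K > Na: they share group 1; the group trend gives K the larger value.
Tabulated atomic radius (pm): Li 133, B 85, Na 155, K 196, Se 116.
So from largest to smallest: K > Na > Li > Se > B.

K > Na > Li > Se > B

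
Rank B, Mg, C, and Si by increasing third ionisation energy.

Consider each +2 ion: B²⁺ still has 1 valence electron; Mg²⁺ is the bare [Ne] core; C²⁺ still has 2 valence electrons; Si²⁺ still has 2 valence electrons.
Breaking into a closed-shell core is much more expensive than removing a leftover valence electron — Mg has the largest IE_3 here.
Valence configurations: B²⁺ [He]2s¹, C²⁺ [He]2s², Si²⁺ [Ne]3s².
Approximate IE_3 values (kJ/mol): B 3660, Mg 7733, C 4620, Si 3232.
Putting it together, IE_3: Si < B < C < Mg.

Si, B, C, Mg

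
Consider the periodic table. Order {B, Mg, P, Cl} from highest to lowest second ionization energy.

B, Cl, P, Mg

Consider each +1 ion: B⁺ still has 2 valence electrons; Mg⁺ still has 1 valence electron; P⁺ still has 4 valence electrons; Cl⁺ still has 6 valence electrons.
All are still removing valence electrons, so compare the +1 ions as you would atoms: IE_2 generally rises across a period (higher Z_eff) and falls down a group (larger shell), subject to the usual subshell exceptions.
Valence configurations: B⁺ [He]2s², Mg⁺ [Ne]3s¹, P⁺ [Ne]3s²3p², Cl⁺ [Ne]3s²3p⁴.
Tabulated IE_2 (kJ/mol): B 2427, Mg 1451, P 1907, Cl 2298.
Hence IE_2: Mg < P < Cl < B.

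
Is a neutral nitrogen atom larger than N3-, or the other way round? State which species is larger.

Forming N3- adds 3 electrons to N. More electron–electron repulsion in the same shell, with unchanged nuclear charge, lets the cloud expand.
An anion is larger than its parent atom: N3- > N.

N3-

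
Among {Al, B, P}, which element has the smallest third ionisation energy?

Al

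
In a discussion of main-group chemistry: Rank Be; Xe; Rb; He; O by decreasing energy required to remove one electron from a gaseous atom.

Removing the outermost electron gets harder across a period and easier down a group.
Neither a single period nor a single group — weigh both effects.
Be > Rb: relative to Rb, both the across-period and down-group shifts push Be's first ionization energy up.
Xe > Be: the two effects oppose for this pair; the across-period effect wins (1170 vs 900 kJ/mol).
O > Xe: period and group pull opposite ways; the down-group shift dominates (1314 vs 1170 kJ/mol).
He > O: relative to O, both the across-period and down-group shifts push He's first ionization energy up.
For reference (kJ/mol): He 2372, Be 900, O 1314, Rb 403, Xe 1170.
So from highest to lowest: He > O > Xe > Be > Rb.

He > O > Xe > Be > Rb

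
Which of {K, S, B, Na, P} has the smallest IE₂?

P

Consider each +1 ion: K⁺ is the bare [Ar] core; S⁺ still has 5 valence electrons; B⁺ still has 2 valence electrons; Na⁺ is the bare [Ne] core; P⁺ still has 4 valence electrons.
Pulling an electron out of a noble-gas core costs far more than removing a remaining valence electron, so K and Na sit at the high end of IE_2.
Valence configurations: S⁺ [Ne]3s²3p³, B⁺ [He]2s², P⁺ [Ne]3s²3p².
The numbers (kJ/mol): K 3052, S 2252, B 2427, Na 4562, P 1907.
So the second ionization energies run P < S < B < K < Na.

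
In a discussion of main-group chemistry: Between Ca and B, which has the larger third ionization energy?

Ca

IE_3 is the cost of taking one more electron from the +2 cation: Ca²⁺ is the bare [Ar] core; B²⁺ still has 1 valence electron.
Core electrons are held far more tightly than valence electrons, so Ca tops the IE_3 order.
The numbers (kJ/mol): Ca 4912, B 3660.
So the third ionization energies run B < Ca.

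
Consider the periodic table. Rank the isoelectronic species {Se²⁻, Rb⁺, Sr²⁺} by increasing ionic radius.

Sr²⁺, Rb⁺, Se²⁻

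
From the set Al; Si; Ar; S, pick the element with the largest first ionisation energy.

Ar

Al is in period 3, group 13; Si is in period 3, group 14; S is in period 3, group 16; Ar is in period 3, group 18.
First ionization energy rises across a period (greater Z_eff holds electrons more tightly) and falls down a group (valence electrons are farther from the nucleus).
All lie in period 3, so first ionization energy increases left to right.
The largest first ionisation energy among these belongs to Ar.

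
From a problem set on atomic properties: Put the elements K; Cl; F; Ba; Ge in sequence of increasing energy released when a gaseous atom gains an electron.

Ba < K < Ge < F < Cl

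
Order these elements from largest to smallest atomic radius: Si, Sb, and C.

Sb > Si > C

C is in period 2, group 14; Si is in period 3, group 14; Sb is in period 5, group 15.
Radius decreases left→right (rising Z_eff, same n) and increases top→bottom (higher n).
Here both period and group differ, so the two effects have to be weighed against each other.
Si > C: Si sits below C in group 14, so the down-group effect alone puts Si larger.
Sb > Si: period and group pull opposite ways; the down-group shift dominates (140 vs 116 pm).
Approximate values (pm): C 75, Si 116, Sb 140.
So from largest to smallest: Sb > Si > C.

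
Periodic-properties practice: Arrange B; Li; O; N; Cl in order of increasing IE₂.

Consider each +1 ion: B⁺ still has 2 valence electrons; Li⁺ is the bare [He] core; O⁺ still has 5 valence electrons; N⁺ still has 4 valence electrons; Cl⁺ still has 6 valence electrons.
Pulling an electron out of a noble-gas core costs far more than removing a remaining valence electron, so Li sits at the high end of IE_2.
Valence configurations: B⁺ [He]2s², O⁺ [He]2s²2p³, N⁺ [He]2s²2p², Cl⁺ [Ne]3s²3p⁴.
Tabulated IE_2 (kJ/mol): B 2427, Li 7298, O 3388, N 2856, Cl 2298.
Putting it together, IE_2: Cl < B < N < O < Li.

Cl < B < N < O < Li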